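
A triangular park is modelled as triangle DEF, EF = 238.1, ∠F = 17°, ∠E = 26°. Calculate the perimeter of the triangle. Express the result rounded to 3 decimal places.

perimeter ≈ 493.218

The third angle is ∠D = 180° − ∠E − ∠F = 137.00°.
Law of sines: FD = EF·sin E/sin D ≈ 153.04.
Law of sines: DE = EF·sin F/sin D ≈ 102.07.
Semiperimeter s = (238.1+153.04+102.07)/2 = 246.61.
Perimeter = 238.1 + 153.04 + 102.07 = 493.22.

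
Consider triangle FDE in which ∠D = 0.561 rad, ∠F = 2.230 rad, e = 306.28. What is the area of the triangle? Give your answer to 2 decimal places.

The third angle is ∠E = π − ∠F − ∠D = 0.351 rad.
Law of sines: f = e·sin F/sin E ≈ 704.92.
Law of sines: d = e·sin D/sin E ≈ 474.45.
Area = ½·e·f·sin D ≈ 57434.

area ≈ 57433.84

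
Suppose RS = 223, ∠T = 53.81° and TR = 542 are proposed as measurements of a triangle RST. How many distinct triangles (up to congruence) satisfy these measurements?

0

TR·sin T = 542·sin(53.81°) ≈ 437.4.
Since RS = 223 < 437.4 = TR sin T, no triangle exists.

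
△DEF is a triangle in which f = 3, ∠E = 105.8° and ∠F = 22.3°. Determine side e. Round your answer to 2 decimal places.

The third angle is ∠D = 180° − ∠E − ∠F = 51.90°.
Law of sines: e = f·sin E/sin F ≈ 7.6073.

7.61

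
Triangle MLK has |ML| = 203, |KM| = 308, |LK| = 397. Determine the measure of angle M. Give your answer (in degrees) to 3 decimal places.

∠M ≈ 99.917°

By the law of cosines, cos M = (|KM|² + |ML|² − |LK|²) / (2·|KM|·|ML|) ≈ -0.17222, so ∠M ≈ 99.92°.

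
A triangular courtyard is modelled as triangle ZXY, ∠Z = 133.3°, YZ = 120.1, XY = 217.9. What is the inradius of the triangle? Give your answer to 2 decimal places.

Law of sines: sin X = YZ·sin Z/XY ≈ 0.40113.
Since XY ≥ YZ, only the acute value applies: ∠X ≈ 23.65°.
Then ∠Y = 180° − ∠Z − ∠X ≈ 23.05°.
Law of sines gives ZX = XY·sin Y/sin Z ≈ 117.23.
Area = ½·XY·YZ·sin Y ≈ 5123.5.
Semiperimeter s = (217.9+120.1+117.23)/2 = 227.62.
Inradius = area/s = 5123.5/227.62 ≈ 22.509.

22.51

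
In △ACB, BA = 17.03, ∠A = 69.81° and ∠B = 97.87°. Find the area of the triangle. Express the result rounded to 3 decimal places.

The third angle is ∠C = 180° − ∠B − ∠A = 12.32°.
Law of sines: CB = BA·sin A/sin C ≈ 74.91.
Law of sines: AC = BA·sin B/sin C ≈ 79.062.
Area = ½·BA·CB·sin B ≈ 631.85.

area ≈ 631.847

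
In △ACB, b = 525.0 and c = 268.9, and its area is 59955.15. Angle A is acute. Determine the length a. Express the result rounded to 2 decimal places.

446.00

From area = ½·c·b·sin A, we get sin A = 2·area/(c·b) ≈ 0.84939.
Taking the acute solution, ∠A ≈ 58.15°.
Law of cosines then gives a ≈ 446.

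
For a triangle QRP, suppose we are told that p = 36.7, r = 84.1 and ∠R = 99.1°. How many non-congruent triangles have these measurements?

1

p·sin R = 36.7·sin(99.1°) ≈ 36.24.
Since ∠R is not acute, a triangle exists only if r > p; here r > p, so there is exactly one triangle.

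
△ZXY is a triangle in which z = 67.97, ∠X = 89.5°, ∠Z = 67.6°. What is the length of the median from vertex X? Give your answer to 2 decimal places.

The third angle is ∠Y = 180° − ∠Z − ∠X = 22.90°.
Law of sines: x = z·sin X/sin Z ≈ 73.514.
Law of sines: y = z·sin Y/sin Z ≈ 28.607.
Median from X: ½√(2·y² + 2·z² − x²) ≈ 36.987.

36.99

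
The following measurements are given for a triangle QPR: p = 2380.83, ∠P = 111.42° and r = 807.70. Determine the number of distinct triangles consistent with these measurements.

r·sin P = 807.70·sin(111.42°) ≈ 751.9.
Since ∠P is not acute, a triangle exists only if p > r; here p > r, so there is exactly one triangle.

1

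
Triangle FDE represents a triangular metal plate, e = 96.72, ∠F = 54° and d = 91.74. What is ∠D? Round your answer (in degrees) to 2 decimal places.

∠D ≈ 60.03°

By the law of cosines, f² = d² + e² − 2·d·e·cos F = 7340, so f ≈ 85.674.
Law of cosines again: cos D = (e² + f² − d²)/(2·e·f) ≈ 0.49953, so ∠D ≈ 60.03°.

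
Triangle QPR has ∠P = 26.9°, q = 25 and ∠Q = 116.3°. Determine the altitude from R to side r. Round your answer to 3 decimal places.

11.311

The third angle is ∠R = 180° − ∠Q − ∠P = 36.80°.
Law of sines: p = q·sin P/sin Q ≈ 12.617.
Law of sines: r = q·sin R/sin Q ≈ 16.705.
Area = ½·q·p·sin R ≈ 94.473.
The altitude from R has length 2·area/r ≈ 11.311.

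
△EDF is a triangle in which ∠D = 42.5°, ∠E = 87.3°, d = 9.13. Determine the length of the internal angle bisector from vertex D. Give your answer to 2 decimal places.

The third angle is ∠F = 180° − ∠E − ∠D = 50.20°.
Law of sines: e = d·sin E/sin D ≈ 13.499.
Law of sines: f = d·sin F/sin D ≈ 10.383.
The bisector from D has length 2·f·e·cos(∠D/2)/(f+e) ≈ 10.939.

10.94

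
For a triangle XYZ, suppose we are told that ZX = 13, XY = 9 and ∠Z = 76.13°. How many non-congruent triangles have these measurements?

ZX·sin Z = 13·sin(76.13°) ≈ 12.62.
Since XY = 9 < 12.62 = ZX sin Z, no triangle exists.

0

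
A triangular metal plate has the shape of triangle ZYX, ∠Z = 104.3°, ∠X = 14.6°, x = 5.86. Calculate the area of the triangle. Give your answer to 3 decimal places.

The third angle is ∠Y = 180° − ∠X − ∠Z = 61.10°.
Law of sines: z = x·sin Z/sin X ≈ 22.527.
Law of sines: y = x·sin Y/sin X ≈ 20.352.
Area = ½·x·z·sin Y ≈ 57.785.

57.785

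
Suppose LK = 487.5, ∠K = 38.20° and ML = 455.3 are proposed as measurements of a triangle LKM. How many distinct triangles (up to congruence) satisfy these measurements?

LK·sin K = 487.5·sin(38.20°) ≈ 301.5.
Since LK sin K < ML < LK (301.5 < 455.3 < 487.5), two triangles exist.

2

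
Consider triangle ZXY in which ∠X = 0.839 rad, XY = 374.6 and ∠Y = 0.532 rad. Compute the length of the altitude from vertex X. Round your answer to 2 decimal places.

h_X ≈ 190.02

The third angle is ∠Z = π − ∠X − ∠Y = 1.771 rad.
Law of sines: YZ = XY·sin X/sin Z ≈ 284.35.
Law of sines: ZX = XY·sin Y/sin Z ≈ 193.88.
Area = ½·XY·YZ·sin Y ≈ 27016.
The altitude from X has length 2·area/YZ ≈ 190.02.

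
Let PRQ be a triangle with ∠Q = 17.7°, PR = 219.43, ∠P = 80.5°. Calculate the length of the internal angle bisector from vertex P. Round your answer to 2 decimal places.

The third angle is ∠R = 180° − ∠Q − ∠P = 81.80°.
Law of sines: RQ = PR·sin P/sin Q ≈ 711.83.
Law of sines: QP = PR·sin R/sin Q ≈ 714.35.
The bisector from P has length 2·QP·PR·cos(∠P/2)/(QP+PR) ≈ 256.24.

256.24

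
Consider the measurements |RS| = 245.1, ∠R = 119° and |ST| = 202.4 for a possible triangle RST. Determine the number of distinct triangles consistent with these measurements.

0

|RS|·sin R = 245.1·sin(119°) ≈ 214.4.
Since ∠R is not acute, a triangle exists only if |ST| > |RS|; here |ST| ≤ |RS|, so there is no triangle.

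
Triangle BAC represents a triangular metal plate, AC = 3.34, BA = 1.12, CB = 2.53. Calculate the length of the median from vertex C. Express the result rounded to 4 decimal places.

2.9094

Median from C: ½√(2·AC² + 2·CB² − BA²) ≈ 2.9094.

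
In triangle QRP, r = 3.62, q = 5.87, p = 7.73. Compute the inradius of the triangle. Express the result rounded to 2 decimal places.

1.18

Semiperimeter s = (5.87 + 3.62 + 7.73)/2 = 8.61.
Heron's formula: area = √(8.61·2.74·4.99·0.88) ≈ 10.178.
Inradius = area/s = 10.178/8.61 ≈ 1.1821.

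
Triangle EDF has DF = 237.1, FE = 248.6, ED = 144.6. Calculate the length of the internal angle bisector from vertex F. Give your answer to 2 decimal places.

t_F ≈ 231.77

By the law of cosines, cos F = (DF² + FE² − ED²) / (2·DF·FE) ≈ 0.82375, so ∠F ≈ 0.6028 rad.
The bisector from F has length 2·DF·FE·cos(∠F/2)/(DF+FE) ≈ 231.77.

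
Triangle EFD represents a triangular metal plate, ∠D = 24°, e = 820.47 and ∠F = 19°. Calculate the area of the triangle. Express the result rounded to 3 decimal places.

The third angle is ∠E = 180° − ∠F − ∠D = 137.00°.
Law of sines: f = e·sin F/sin E ≈ 391.67.
Law of sines: d = e·sin D/sin E ≈ 489.32.
Area = ½·e·f·sin D ≈ 65353.

area ≈ 65353.267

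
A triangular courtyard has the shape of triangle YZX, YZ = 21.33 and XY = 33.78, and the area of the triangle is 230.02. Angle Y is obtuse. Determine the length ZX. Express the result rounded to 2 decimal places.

From area = ½·XY·YZ·sin Y, we get sin Y = 2·area/(XY·YZ) ≈ 0.63848.
Taking the obtuse solution, ∠Y ≈ 140.32°.
Law of cosines then gives ZX ≈ 52.011.

52.01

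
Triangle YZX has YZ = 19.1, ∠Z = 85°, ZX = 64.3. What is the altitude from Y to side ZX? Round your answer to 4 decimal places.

h_Y ≈ 19.0273

By the law of cosines, XY² = YZ² + ZX² − 2·YZ·ZX·cos Z = 4285.2, so XY ≈ 65.462.
Area = ½·YZ·ZX·sin Z ≈ 611.73.
The altitude from Y has length 2·area/ZX ≈ 19.027.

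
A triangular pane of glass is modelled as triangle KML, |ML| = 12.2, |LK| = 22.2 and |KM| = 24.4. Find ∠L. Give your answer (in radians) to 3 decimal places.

By the law of cosines, cos L = (|ML|² + |LK|² − |KM|²) / (2·|ML|·|LK|) ≈ 0.08551, so ∠L ≈ 1.485 rad.

1.485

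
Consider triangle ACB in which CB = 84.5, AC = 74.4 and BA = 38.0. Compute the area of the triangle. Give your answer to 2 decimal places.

Semiperimeter s = (84.5 + 38 + 74.4)/2 = 98.45.
Heron's formula: area = √(98.45·13.95·60.45·24.05) ≈ 1413.

area ≈ 1413.03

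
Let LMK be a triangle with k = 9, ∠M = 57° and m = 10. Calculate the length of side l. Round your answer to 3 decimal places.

11.461

Law of sines: sin K = k·sin M/m ≈ 0.75480.
Since m ≥ k, only the acute value applies: ∠K ≈ 49.01°.
Then ∠L = 180° − ∠M − ∠K ≈ 73.99°.
Law of sines gives l = m·sin L/sin M ≈ 11.461.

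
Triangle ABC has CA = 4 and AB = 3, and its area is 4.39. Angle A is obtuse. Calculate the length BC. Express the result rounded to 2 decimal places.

6.43

From area = ½·CA·AB·sin A, we get sin A = 2·area/(CA·AB) ≈ 0.73167.
Taking the obtuse solution, ∠A ≈ 132.97°.
Law of cosines then gives BC ≈ 6.4312.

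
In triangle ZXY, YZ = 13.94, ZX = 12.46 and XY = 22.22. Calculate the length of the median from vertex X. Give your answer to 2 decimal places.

16.61

Median from X: ½√(2·ZX² + 2·XY² − YZ²) ≈ 16.611.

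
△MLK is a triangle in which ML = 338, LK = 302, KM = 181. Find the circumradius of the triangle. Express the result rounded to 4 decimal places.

By the law of cosines, cos M = (KM² + ML² − LK²) / (2·KM·ML) ≈ 0.45605, so ∠M ≈ 62.87°.
Circumradius = LK/(2 sin M) ≈ 169.67.

169.6721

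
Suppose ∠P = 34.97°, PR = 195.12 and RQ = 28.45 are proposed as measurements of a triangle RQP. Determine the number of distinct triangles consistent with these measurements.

PR·sin P = 195.12·sin(34.97°) ≈ 111.8.
Since RQ = 28.45 < 111.8 = PR sin P, no triangle exists.

0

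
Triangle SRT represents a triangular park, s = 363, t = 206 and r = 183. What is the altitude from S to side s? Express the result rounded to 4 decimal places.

Semiperimeter p = (363 + 183 + 206)/2 = 376.
Heron's formula: area = √(376·13·193·170) ≈ 12664.
The altitude from S has length 2·area/s ≈ 69.774.

h_S ≈ 69.7738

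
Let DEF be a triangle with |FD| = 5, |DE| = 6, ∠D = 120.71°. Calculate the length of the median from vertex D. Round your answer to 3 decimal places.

m_D ≈ 2.755

By the law of cosines, |EF|² = |FD|² + |DE|² − 2·|FD|·|DE|·cos D = 91.642, so |EF| ≈ 9.573.
Median from D: ½√(2·|FD|² + 2·|DE|² − |EF|²) ≈ 2.7549.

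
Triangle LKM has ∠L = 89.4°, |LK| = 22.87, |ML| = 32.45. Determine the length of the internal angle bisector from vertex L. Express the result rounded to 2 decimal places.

t_L ≈ 19.07

By the law of cosines, |KM|² = |ML|² + |LK|² − 2·|ML|·|LK|·cos L = 1560.5, so |KM| ≈ 39.503.
The bisector from L has length 2·|ML|·|LK|·cos(∠L/2)/(|ML|+|LK|) ≈ 19.071.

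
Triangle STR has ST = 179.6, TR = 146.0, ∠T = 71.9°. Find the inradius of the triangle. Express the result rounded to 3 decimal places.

48.053

By the law of cosines, RS² = ST² + TR² − 2·ST·TR·cos T = 37279, so RS ≈ 193.08.
Area = ½·ST·TR·sin T ≈ 12462.
Semiperimeter s = (146+193.08+179.6)/2 = 259.34.
Inradius = area/s = 12462/259.34 ≈ 48.053.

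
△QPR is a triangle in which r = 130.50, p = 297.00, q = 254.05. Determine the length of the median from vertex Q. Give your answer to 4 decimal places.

m_Q ≈ 191.0086

Median from Q: ½√(2·p² + 2·r² − q²) ≈ 191.01.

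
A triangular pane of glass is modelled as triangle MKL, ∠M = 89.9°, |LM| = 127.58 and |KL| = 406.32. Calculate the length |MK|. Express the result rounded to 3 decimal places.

385.994

Law of sines: sin K = |LM|·sin M/|KL| ≈ 0.31399.
Since |KL| ≥ |LM|, only the acute value applies: ∠K ≈ 18.30°.
Then ∠L = 180° − ∠M − ∠K ≈ 71.80°.
Law of sines gives |MK| = |KL|·sin L/sin M ≈ 385.99.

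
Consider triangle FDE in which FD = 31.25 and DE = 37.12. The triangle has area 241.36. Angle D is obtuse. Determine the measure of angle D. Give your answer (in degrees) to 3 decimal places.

From area = ½·FD·DE·sin D, we get sin D = 2·area/(FD·DE) ≈ 0.41614.
Taking the obtuse solution, ∠D ≈ 155.41°.

155.409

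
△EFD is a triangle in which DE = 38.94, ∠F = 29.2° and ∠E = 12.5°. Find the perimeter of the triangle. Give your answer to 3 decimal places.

perimeter ≈ 109.313

The third angle is ∠D = 180° − ∠E − ∠F = 138.30°.
Law of sines: FD = DE·sin E/sin F ≈ 17.276.
Law of sines: EF = DE·sin D/sin F ≈ 53.097.
Semiperimeter s = (17.276+38.94+53.097)/2 = 54.657.
Perimeter = 17.276 + 38.94 + 53.097 = 109.31.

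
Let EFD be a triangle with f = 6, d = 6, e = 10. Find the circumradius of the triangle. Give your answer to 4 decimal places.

R ≈ 5.4272

By the law of cosines, cos E = (f² + d² − e²) / (2·f·d) ≈ -0.38889, so ∠E ≈ 1.970 rad.
Circumradius = e/(2 sin E) ≈ 5.4272.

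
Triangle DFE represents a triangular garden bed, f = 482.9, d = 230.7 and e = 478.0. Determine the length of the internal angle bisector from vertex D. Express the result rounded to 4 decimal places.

t_D ≈ 466.3914

By the law of cosines, cos D = (f² + e² − d²) / (2·f·e) ≈ 0.88477, so ∠D ≈ 27.78°.
The bisector from D has length 2·f·e·cos(∠D/2)/(f+e) ≈ 466.39.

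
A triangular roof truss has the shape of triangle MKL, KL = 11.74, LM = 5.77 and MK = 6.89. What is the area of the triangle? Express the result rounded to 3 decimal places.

Semiperimeter s = (11.74 + 5.77 + 6.89)/2 = 12.2.
Heron's formula: area = √(12.2·0.46·6.43·5.31) ≈ 13.842.

area ≈ 13.842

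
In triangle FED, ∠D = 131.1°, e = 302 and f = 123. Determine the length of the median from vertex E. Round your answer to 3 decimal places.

By the law of cosines, d² = f² + e² − 2·f·e·cos D = 1.5517e+05, so d ≈ 393.92.
Median from E: ½√(2·d² + 2·f² − e²) ≈ 249.7.

249.698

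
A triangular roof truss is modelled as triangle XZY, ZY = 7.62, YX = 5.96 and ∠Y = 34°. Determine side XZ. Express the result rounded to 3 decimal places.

4.276

By the law of cosines, XZ² = ZY² + YX² − 2·ZY·YX·cos Y = 18.284, so XZ ≈ 4.276.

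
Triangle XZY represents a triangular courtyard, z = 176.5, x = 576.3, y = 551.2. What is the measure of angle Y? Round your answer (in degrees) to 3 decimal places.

By the law of cosines, cos Y = (x² + z² − y²) / (2·x·z) ≈ 0.29224, so ∠Y ≈ 73.01°.

73.008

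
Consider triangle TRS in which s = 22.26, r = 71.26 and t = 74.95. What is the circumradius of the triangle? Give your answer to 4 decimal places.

By the law of cosines, cos T = (r² + s² − t²) / (2·r·s) ≈ -0.01387, so ∠T ≈ 90.79°.
Circumradius = t/(2 sin T) ≈ 37.479.

37.4786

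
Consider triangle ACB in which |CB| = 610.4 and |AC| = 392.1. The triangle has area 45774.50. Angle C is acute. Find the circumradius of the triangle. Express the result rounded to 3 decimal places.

From area = ½·|AC|·|CB|·sin C, we get sin C = 2·area/(|AC|·|CB|) ≈ 0.38251.
Taking the acute solution, ∠C ≈ 22.49°.
Law of cosines then gives |BA| ≈ 289.93.
Circumradius = |BA|/(2 sin C) ≈ 378.98.

R ≈ 378.980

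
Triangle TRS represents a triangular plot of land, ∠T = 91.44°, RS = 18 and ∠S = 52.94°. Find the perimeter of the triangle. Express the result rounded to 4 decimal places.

42.8553

The third angle is ∠R = 180° − ∠S − ∠T = 35.62°.
Law of sines: ST = RS·sin R/sin T ≈ 10.487.
Law of sines: TR = RS·sin S/sin T ≈ 14.369.
Semiperimeter s = (18+10.487+14.369)/2 = 21.428.
Perimeter = 18 + 10.487 + 14.369 = 42.855.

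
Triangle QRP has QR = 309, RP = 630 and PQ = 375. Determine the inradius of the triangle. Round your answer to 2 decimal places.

Semiperimeter s = (630 + 375 + 309)/2 = 657.
Heron's formula: area = √(657·27·282·348) ≈ 41723.
Inradius = area/s = 41723/657 ≈ 63.506.

63.51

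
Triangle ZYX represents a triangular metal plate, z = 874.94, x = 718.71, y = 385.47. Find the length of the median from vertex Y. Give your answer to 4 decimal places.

Median from Y: ½√(2·x² + 2·z² − y²) ≈ 777.1.

m_Y ≈ 777.1005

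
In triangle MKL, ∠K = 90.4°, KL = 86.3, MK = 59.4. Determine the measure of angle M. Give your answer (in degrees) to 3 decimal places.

∠M ≈ 55.189°

By the law of cosines, LM² = MK² + KL² − 2·MK·KL·cos K = 11048, so LM ≈ 105.11.
Law of cosines again: cos M = (LM² + MK² − KL²)/(2·LM·MK) ≈ 0.57087, so ∠M ≈ 55.19°.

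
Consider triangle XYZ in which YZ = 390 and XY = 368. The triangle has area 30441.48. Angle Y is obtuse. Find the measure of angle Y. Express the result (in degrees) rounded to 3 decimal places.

∠Y ≈ 154.899°

From area = ½·XY·YZ·sin Y, we get sin Y = 2·area/(XY·YZ) ≈ 0.42421.
Taking the obtuse solution, ∠Y ≈ 154.90°.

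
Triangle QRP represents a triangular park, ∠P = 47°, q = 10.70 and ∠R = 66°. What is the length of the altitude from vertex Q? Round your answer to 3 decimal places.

The third angle is ∠Q = 180° − ∠R − ∠P = 67.00°.
Law of sines: r = q·sin R/sin Q ≈ 10.619.
Law of sines: p = q·sin P/sin Q ≈ 8.5013.
Area = ½·q·r·sin P ≈ 41.55.
The altitude from Q has length 2·area/q ≈ 7.7663.

7.766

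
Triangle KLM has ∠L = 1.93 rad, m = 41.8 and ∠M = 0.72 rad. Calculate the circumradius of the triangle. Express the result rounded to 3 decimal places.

The third angle is ∠K = π − ∠L − ∠M = 0.492 rad.
Law of sines: k = m·sin K/sin M ≈ 29.923.
Law of sines: l = m·sin L/sin M ≈ 59.347.
Circumradius = m/(2 sin M) ≈ 31.696.

31.696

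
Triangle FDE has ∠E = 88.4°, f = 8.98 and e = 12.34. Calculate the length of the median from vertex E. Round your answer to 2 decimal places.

Law of sines: sin F = f·sin E/e ≈ 0.72743.
Since e ≥ f, only the acute value applies: ∠F ≈ 46.67°.
Then ∠D = 180° − ∠E − ∠F ≈ 44.93°.
Law of sines gives d = e·sin D/sin E ≈ 8.7182.
Median from E: ½√(2·f² + 2·d² − e²) ≈ 6.3447.

6.34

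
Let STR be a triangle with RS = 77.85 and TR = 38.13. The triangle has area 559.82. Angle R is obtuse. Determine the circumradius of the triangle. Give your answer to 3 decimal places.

From area = ½·TR·RS·sin R, we get sin R = 2·area/(TR·RS) ≈ 0.37718.
Taking the obtuse solution, ∠R ≈ 157.84°.
Law of cosines then gives ST ≈ 114.07.
Circumradius = ST/(2 sin R) ≈ 151.22.

151.218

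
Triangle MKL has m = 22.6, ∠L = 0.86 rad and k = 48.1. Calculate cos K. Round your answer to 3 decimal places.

By the law of cosines, l² = m² + k² − 2·m·k·cos L = 1405.9, so l ≈ 37.495.
Law of cosines again: cos K = (l² + m² − k²)/(2·l·m) ≈ -0.23422, so ∠K ≈ 1.807 rad.

-0.234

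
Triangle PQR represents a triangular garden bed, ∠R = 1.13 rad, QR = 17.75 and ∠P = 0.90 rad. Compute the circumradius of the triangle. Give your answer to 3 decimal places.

11.330

The third angle is ∠Q = π − ∠R − ∠P = 1.112 rad.
Law of sines: RP = QR·sin Q/sin P ≈ 20.312.
Law of sines: PQ = QR·sin R/sin P ≈ 20.494.
Circumradius = QR/(2 sin P) ≈ 11.33.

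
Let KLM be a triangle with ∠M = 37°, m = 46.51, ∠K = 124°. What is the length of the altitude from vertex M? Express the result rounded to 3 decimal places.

20.859

The third angle is ∠L = 180° − ∠M − ∠K = 19.00°.
Law of sines: k = m·sin K/sin M ≈ 64.07.
Law of sines: l = m·sin L/sin M ≈ 25.161.
Area = ½·m·k·sin L ≈ 485.08.
The altitude from M has length 2·area/m ≈ 20.859.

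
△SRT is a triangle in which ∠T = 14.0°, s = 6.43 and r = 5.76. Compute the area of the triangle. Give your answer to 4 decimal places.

Area = ½·s·r·sin T ≈ 4.48.

area ≈ 4.4800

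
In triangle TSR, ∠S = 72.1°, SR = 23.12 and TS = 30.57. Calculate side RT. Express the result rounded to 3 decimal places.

By the law of cosines, RT² = TS² + SR² − 2·TS·SR·cos S = 1034.6, so RT ≈ 32.165.

32.165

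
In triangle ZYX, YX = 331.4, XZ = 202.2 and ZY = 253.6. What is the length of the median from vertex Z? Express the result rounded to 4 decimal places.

m_Z ≈ 158.5636

Median from Z: ½√(2·XZ² + 2·ZY² − YX²) ≈ 158.56.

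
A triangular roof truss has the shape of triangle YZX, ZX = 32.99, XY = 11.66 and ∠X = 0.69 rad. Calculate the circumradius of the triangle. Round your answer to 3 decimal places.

R ≈ 19.731

By the law of cosines, YZ² = ZX² + XY² − 2·ZX·XY·cos X = 630.96, so YZ ≈ 25.119.
Area = ½·ZX·XY·sin X ≈ 122.43.
Circumradius = YZ/(2 sin X) ≈ 19.731.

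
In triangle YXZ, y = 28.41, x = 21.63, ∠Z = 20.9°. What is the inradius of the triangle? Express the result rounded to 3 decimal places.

By the law of cosines, z² = y² + x² − 2·y·x·cos Z = 126.83, so z ≈ 11.262.
Area = ½·y·x·sin Z ≈ 109.61.
Semiperimeter s = (28.41+21.63+11.262)/2 = 30.651.
Inradius = area/s = 109.61/30.651 ≈ 3.576.

3.576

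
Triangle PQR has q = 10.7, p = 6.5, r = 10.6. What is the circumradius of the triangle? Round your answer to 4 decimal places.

5.5923

By the law of cosines, cos P = (q² + r² − p²) / (2·q·r) ≈ 0.81379, so ∠P ≈ 35.53°.
Circumradius = p/(2 sin P) ≈ 5.5923.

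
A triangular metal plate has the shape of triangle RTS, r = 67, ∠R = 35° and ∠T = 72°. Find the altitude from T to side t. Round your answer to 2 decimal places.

The third angle is ∠S = 180° − ∠R − ∠T = 73.00°.
Law of sines: t = r·sin T/sin R ≈ 111.09.
Law of sines: s = r·sin S/sin R ≈ 111.71.
Area = ½·r·t·sin S ≈ 3559.
The altitude from T has length 2·area/t ≈ 64.072.

h_T ≈ 64.07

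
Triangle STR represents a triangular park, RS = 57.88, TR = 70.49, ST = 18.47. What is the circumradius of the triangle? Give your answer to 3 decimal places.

By the law of cosines, cos S = (RS² + ST² − TR²) / (2·RS·ST) ≈ -0.59755, so ∠S ≈ 126.69°.
Circumradius = TR/(2 sin S) ≈ 43.955.

43.955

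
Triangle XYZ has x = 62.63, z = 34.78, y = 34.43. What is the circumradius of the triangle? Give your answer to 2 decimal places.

By the law of cosines, cos X = (y² + z² − x²) / (2·y·z) ≈ -0.63778, so ∠X ≈ 129.63°.
Circumradius = x/(2 sin X) ≈ 40.657.

R ≈ 40.66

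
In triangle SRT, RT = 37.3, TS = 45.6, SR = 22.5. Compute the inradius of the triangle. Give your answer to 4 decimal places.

Semiperimeter s = (37.3 + 45.6 + 22.5)/2 = 52.7.
Heron's formula: area = √(52.7·15.4·7.1·30.2) ≈ 417.16.
Inradius = area/s = 417.16/52.7 ≈ 7.9157.

r ≈ 7.9157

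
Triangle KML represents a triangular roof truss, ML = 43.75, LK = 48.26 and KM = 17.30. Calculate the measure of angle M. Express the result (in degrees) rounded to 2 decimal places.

By the law of cosines, cos M = (KM² + ML² − LK²) / (2·KM·ML) ≈ -0.07642, so ∠M ≈ 94.38°.

∠M ≈ 94.38°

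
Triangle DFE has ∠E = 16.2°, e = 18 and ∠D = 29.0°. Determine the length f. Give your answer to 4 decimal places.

45.7802

The third angle is ∠F = 180° − ∠E − ∠D = 134.80°.
Law of sines: f = e·sin F/sin E ≈ 45.78.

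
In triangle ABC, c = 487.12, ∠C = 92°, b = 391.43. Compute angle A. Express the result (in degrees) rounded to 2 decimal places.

Law of sines: sin B = b·sin C/c ≈ 0.80307.
Since c ≥ b, only the acute value applies: ∠B ≈ 53.42°.
Then ∠A = 180° − ∠C − ∠B ≈ 34.58°.

∠A ≈ 34.58°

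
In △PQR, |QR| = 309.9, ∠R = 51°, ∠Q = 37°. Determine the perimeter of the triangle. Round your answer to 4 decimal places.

perimeter ≈ 737.5005

The third angle is ∠P = 180° − ∠Q − ∠R = 92.00°.
Law of sines: |RP| = |QR|·sin Q/sin P ≈ 186.62.
Law of sines: |PQ| = |QR|·sin R/sin P ≈ 240.98.
Semiperimeter s = (309.9+186.62+240.98)/2 = 368.75.
Perimeter = 309.9 + 186.62 + 240.98 = 737.5.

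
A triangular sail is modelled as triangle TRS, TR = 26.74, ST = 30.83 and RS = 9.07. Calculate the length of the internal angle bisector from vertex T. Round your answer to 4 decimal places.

28.3537

By the law of cosines, cos T = (ST² + TR² − RS²) / (2·ST·TR) ≈ 0.96025, so ∠T ≈ 0.2829 rad.
The bisector from T has length 2·ST·TR·cos(∠T/2)/(ST+TR) ≈ 28.354.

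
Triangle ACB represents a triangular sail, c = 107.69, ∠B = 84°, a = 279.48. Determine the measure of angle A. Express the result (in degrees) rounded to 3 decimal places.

∠A ≈ 74.233°

By the law of cosines, b² = a² + c² − 2·a·c·cos B = 83414, so b ≈ 288.82.
Law of cosines again: cos A = (c² + b² − a²)/(2·c·b) ≈ 0.27172, so ∠A ≈ 74.23°.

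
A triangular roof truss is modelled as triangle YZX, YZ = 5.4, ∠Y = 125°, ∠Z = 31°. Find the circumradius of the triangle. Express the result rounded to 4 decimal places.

R ≈ 6.6382

The third angle is ∠X = 180° − ∠Y − ∠Z = 24.00°.
Law of sines: ZX = YZ·sin Y/sin X ≈ 10.875.
Law of sines: XY = YZ·sin Z/sin X ≈ 6.8379.
Circumradius = YZ/(2 sin X) ≈ 6.6382.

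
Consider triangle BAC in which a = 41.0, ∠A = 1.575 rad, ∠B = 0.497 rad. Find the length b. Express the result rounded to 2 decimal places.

19.55

The third angle is ∠C = π − ∠B − ∠A = 1.070 rad.
Law of sines: b = a·sin B/sin A ≈ 19.549.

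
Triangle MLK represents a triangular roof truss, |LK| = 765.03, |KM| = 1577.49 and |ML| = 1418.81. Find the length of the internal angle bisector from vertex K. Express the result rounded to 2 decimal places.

By the law of cosines, cos K = (|LK|² + |KM|² − |ML|²) / (2·|LK|·|KM|) ≈ 0.43947, so ∠K ≈ 63.93°.
The bisector from K has length 2·|LK|·|KM|·cos(∠K/2)/(|LK|+|KM|) ≈ 874.13.

t_K ≈ 874.13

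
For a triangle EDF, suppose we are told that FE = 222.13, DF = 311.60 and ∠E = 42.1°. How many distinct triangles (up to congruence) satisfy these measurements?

FE·sin E = 222.13·sin(42.1°) ≈ 148.9.
Since DF ≥ FE, exactly one triangle exists.

1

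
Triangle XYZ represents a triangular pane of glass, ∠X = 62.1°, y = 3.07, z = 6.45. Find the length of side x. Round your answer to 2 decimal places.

By the law of cosines, x² = y² + z² − 2·y·z·cos X = 32.496, so x ≈ 5.7005.

5.70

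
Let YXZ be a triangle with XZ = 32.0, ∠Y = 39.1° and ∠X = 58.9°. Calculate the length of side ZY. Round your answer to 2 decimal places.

The third angle is ∠Z = 180° − ∠Y − ∠X = 82.00°.
Law of sines: ZY = XZ·sin X/sin Y ≈ 43.446.

43.45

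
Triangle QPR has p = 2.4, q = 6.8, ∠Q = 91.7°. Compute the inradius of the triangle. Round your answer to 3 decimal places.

Law of sines: sin P = p·sin Q/q ≈ 0.35279.
Since q ≥ p, only the acute value applies: ∠P ≈ 20.66°.
Then ∠R = 180° − ∠Q − ∠P ≈ 67.64°.
Law of sines gives r = q·sin R/sin Q ≈ 6.2916.
Area = ½·q·p·sin R ≈ 7.5466.
Semiperimeter s = (6.8+2.4+6.2916)/2 = 7.7458.
Inradius = area/s = 7.5466/7.7458 ≈ 0.97428.

0.974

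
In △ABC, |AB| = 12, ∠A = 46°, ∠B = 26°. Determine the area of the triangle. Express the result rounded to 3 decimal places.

The third angle is ∠C = 180° − ∠A − ∠B = 108.00°.
Law of sines: |BC| = |AB|·sin A/sin C ≈ 9.0763.
Law of sines: |CA| = |AB|·sin B/sin C ≈ 5.5312.
Area = ½·|AB|·|BC|·sin B ≈ 23.873.

area ≈ 23.873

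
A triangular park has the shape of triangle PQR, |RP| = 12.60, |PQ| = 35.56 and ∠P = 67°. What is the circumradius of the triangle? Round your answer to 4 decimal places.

17.7939

By the law of cosines, |QR|² = |RP|² + |PQ|² − 2·|RP|·|PQ|·cos P = 1073.1, so |QR| ≈ 32.759.
Area = ½·|RP|·|PQ|·sin P ≈ 206.22.
Circumradius = |QR|/(2 sin P) ≈ 17.794.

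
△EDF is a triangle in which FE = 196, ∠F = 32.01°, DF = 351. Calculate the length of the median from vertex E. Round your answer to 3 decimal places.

m_E ≈ 104.309

By the law of cosines, ED² = DF² + FE² − 2·DF·FE·cos F = 44945, so ED ≈ 212.
Median from E: ½√(2·FE² + 2·ED² − DF²) ≈ 104.31.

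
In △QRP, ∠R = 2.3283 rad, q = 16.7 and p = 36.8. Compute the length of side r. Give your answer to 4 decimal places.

49.7762

By the law of cosines, r² = p² + q² − 2·p·q·cos R = 2477.7, so r ≈ 49.776.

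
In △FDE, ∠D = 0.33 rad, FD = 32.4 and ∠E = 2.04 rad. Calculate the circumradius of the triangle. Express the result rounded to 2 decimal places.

R ≈ 18.16

The third angle is ∠F = π − ∠D − ∠E = 0.772 rad.
Law of sines: DE = FD·sin F/sin E ≈ 25.329.
Law of sines: EF = FD·sin D/sin E ≈ 11.771.
Circumradius = FD/(2 sin E) ≈ 18.163.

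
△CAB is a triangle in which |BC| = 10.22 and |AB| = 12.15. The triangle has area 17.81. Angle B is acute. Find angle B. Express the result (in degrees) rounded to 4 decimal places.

From area = ½·|AB|·|BC|·sin B, we get sin B = 2·area/(|AB|·|BC|) ≈ 0.28686.
Taking the acute solution, ∠B ≈ 16.67°.

16.6699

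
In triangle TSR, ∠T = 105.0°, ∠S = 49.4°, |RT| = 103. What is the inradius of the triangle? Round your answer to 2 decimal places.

19.93

The third angle is ∠R = 180° − ∠T − ∠S = 25.60°.
Law of sines: |SR| = |RT|·sin T/sin S ≈ 131.03.
Law of sines: |TS| = |RT|·sin R/sin S ≈ 58.615.
Area = ½·|RT|·|SR|·sin R ≈ 2915.8.
Semiperimeter s = (131.03+103+58.615)/2 = 146.32.
Inradius = area/s = 2915.8/146.32 ≈ 19.927.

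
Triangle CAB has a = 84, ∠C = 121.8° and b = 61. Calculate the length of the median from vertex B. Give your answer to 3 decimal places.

103.375

By the law of cosines, c² = a² + b² − 2·a·b·cos C = 16177, so c ≈ 127.19.
Median from B: ½√(2·c² + 2·a² − b²) ≈ 103.37.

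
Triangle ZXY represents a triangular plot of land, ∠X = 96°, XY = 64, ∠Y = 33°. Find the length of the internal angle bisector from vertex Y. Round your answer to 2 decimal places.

The third angle is ∠Z = 180° − ∠X − ∠Y = 51.00°.
Law of sines: YZ = XY·sin X/sin Z ≈ 81.901.
Law of sines: ZX = XY·sin Y/sin Z ≈ 44.852.
The bisector from Y has length 2·XY·YZ·cos(∠Y/2)/(XY+YZ) ≈ 68.894.

68.89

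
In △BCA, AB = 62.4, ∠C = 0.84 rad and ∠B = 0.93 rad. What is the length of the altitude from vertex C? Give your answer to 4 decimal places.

The third angle is ∠A = π − ∠B − ∠C = 1.372 rad.
Law of sines: CA = AB·sin B/sin C ≈ 67.175.
Law of sines: BC = AB·sin A/sin C ≈ 82.141.
Area = ½·AB·CA·sin A ≈ 2054.4.
The altitude from C has length 2·area/AB ≈ 65.846.

h_C ≈ 65.8462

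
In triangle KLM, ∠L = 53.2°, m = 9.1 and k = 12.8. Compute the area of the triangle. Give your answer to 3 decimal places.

area ≈ 46.635

Area = ½·m·k·sin L ≈ 46.635.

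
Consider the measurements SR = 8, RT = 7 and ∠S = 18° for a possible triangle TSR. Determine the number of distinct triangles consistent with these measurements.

2

SR·sin S = 8·sin(18°) ≈ 2.472.
Since SR sin S < RT < SR (2.472 < 7 < 8), two triangles exist.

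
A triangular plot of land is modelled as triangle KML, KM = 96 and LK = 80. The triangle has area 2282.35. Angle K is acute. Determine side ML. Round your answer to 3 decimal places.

From area = ½·LK·KM·sin K, we get sin K = 2·area/(LK·KM) ≈ 0.59436.
Taking the acute solution, ∠K ≈ 36.47°.
Law of cosines then gives ML ≈ 57.127.

57.127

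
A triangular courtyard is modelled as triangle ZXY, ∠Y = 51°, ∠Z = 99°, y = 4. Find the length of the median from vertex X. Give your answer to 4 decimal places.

4.3893

The third angle is ∠X = 180° − ∠Y − ∠Z = 30.00°.
Law of sines: z = y·sin Z/sin Y ≈ 5.0837.
Law of sines: x = y·sin X/sin Y ≈ 2.5735.
Median from X: ½√(2·y² + 2·z² − x²) ≈ 4.3893.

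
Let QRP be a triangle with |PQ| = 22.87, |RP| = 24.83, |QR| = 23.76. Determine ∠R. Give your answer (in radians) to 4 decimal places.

By the law of cosines, cos R = (|QR|² + |RP|² − |PQ|²) / (2·|QR|·|RP|) ≈ 0.55769, so ∠R ≈ 0.979 rad.

∠R ≈ 0.9792 rad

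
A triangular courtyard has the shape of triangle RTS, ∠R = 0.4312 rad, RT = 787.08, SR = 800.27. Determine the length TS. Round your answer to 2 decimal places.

By the law of cosines, TS² = SR² + RT² − 2·SR·RT·cos R = 1.1549e+05, so TS ≈ 339.83.

339.83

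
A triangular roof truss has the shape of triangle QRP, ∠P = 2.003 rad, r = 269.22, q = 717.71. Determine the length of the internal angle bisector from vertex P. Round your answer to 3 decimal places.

By the law of cosines, p² = q² + r² − 2·q·r·cos P = 7.4946e+05, so p ≈ 865.71.
The bisector from P has length 2·q·r·cos(∠P/2)/(q+r) ≈ 211.07.

t_P ≈ 211.067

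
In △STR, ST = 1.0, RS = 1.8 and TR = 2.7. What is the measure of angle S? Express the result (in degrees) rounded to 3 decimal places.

By the law of cosines, cos S = (RS² + ST² − TR²) / (2·RS·ST) ≈ -0.84722, so ∠S ≈ 147.91°.

147.911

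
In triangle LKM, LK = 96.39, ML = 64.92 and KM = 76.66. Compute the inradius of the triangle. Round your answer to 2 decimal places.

Semiperimeter s = (76.66 + 64.92 + 96.39)/2 = 118.98.
Heron's formula: area = √(118.98·42.325·54.065·22.595) ≈ 2480.3.
Inradius = area/s = 2480.3/118.98 ≈ 20.846.

r ≈ 20.85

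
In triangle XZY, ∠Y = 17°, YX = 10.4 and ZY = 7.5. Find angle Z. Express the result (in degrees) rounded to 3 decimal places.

By the law of cosines, XZ² = ZY² + YX² − 2·ZY·YX·cos Y = 15.226, so XZ ≈ 3.9021.
Law of cosines again: cos Z = (XZ² + ZY² − YX²)/(2·XZ·ZY) ≈ -0.62673, so ∠Z ≈ 128.81°.

∠Z ≈ 128.809°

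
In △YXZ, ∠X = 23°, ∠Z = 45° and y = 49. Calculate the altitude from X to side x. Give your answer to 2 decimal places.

h_X ≈ 34.65

The third angle is ∠Y = 180° − ∠X − ∠Z = 112.00°.
Law of sines: x = y·sin X/sin Y ≈ 20.649.
Law of sines: z = y·sin Z/sin Y ≈ 37.369.
Area = ½·y·x·sin Z ≈ 357.73.
The altitude from X has length 2·area/x ≈ 34.648.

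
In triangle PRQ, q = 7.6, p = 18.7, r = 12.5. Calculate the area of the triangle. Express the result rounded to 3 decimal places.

Semiperimeter s = (18.7 + 12.5 + 7.6)/2 = 19.4.
Heron's formula: area = √(19.4·0.7·6.9·11.8) ≈ 33.252.

area ≈ 33.252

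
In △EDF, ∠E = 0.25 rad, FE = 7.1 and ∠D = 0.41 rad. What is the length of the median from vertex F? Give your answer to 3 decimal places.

2.258

The third angle is ∠F = π − ∠E − ∠D = 2.482 rad.
Law of sines: DF = FE·sin E/sin D ≈ 4.4067.
Law of sines: ED = FE·sin F/sin D ≈ 10.921.
Median from F: ½√(2·DF² + 2·FE² − ED²) ≈ 2.258.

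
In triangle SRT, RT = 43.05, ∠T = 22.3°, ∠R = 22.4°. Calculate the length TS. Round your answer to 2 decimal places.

23.32

The third angle is ∠S = 180° − ∠R − ∠T = 135.30°.
Law of sines: TS = RT·sin R/sin S ≈ 23.323.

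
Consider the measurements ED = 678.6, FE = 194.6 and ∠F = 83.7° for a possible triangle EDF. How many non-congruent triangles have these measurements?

1

FE·sin F = 194.6·sin(83.7°) ≈ 193.4.
Since ED ≥ FE, exactly one triangle exists.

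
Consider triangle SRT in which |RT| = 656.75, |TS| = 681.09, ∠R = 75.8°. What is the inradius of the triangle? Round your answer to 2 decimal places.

Law of sines: sin S = |RT|·sin R/|TS| ≈ 0.93480.
Since |TS| ≥ |RT|, only the acute value applies: ∠S ≈ 69.20°.
Then ∠T = 180° − ∠R − ∠S ≈ 35.00°.
Law of sines gives |SR| = |TS|·sin T/sin R ≈ 403.01.
Area = ½·|TS|·|RT|·sin T ≈ 1.283e+05.
Semiperimeter s = (656.75+681.09+403.01)/2 = 870.43.
Inradius = area/s = 1.283e+05/870.43 ≈ 147.39.

147.39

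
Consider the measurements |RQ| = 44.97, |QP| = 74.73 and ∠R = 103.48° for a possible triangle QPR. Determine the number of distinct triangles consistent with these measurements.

|RQ|·sin R = 44.97·sin(103.48°) ≈ 43.73.
Since ∠R is not acute, a triangle exists only if |QP| > |RQ|; here |QP| > |RQ|, so there is exactly one triangle.

1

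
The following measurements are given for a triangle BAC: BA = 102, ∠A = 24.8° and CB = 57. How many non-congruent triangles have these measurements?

2

BA·sin A = 102·sin(24.8°) ≈ 42.78.
Since BA sin A < CB < BA (42.78 < 57 < 102), two triangles exist.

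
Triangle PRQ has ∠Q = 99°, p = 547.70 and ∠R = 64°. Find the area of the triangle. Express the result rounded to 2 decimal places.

The third angle is ∠P = 180° − ∠R − ∠Q = 17.00°.
Law of sines: r = p·sin R/sin P ≈ 1683.7.
Law of sines: q = p·sin Q/sin P ≈ 1850.2.
Area = ½·p·r·sin Q ≈ 4.5541e+05.

455407.59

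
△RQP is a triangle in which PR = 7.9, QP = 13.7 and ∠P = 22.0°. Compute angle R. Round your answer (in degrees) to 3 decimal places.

∠R ≈ 133.099°

By the law of cosines, RQ² = QP² + PR² − 2·QP·PR·cos P = 49.402, so RQ ≈ 7.0286.
Law of cosines again: cos R = (PR² + RQ² − QP²)/(2·PR·RQ) ≈ -0.68326, so ∠R ≈ 133.10°.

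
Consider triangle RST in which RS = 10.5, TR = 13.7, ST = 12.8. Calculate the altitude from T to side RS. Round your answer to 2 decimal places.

Semiperimeter s = (12.8 + 13.7 + 10.5)/2 = 18.5.
Heron's formula: area = √(18.5·5.7·4.8·8) ≈ 63.634.
The altitude from T has length 2·area/RS ≈ 12.121.

12.12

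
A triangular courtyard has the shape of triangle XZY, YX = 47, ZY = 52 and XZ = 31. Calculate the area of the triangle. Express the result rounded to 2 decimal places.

Semiperimeter s = (52 + 47 + 31)/2 = 65.
Heron's formula: area = √(65·13·18·34) ≈ 719.12.

area ≈ 719.12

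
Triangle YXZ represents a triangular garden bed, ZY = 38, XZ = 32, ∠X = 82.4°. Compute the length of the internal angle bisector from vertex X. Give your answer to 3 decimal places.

Law of sines: sin Y = XZ·sin X/ZY ≈ 0.83471.
Since ZY ≥ XZ, only the acute value applies: ∠Y ≈ 56.59°.
Then ∠Z = 180° − ∠X − ∠Y ≈ 41.01°.
Law of sines gives YX = ZY·sin Z/sin X ≈ 25.159.
The bisector from X has length 2·YX·XZ·cos(∠X/2)/(YX+XZ) ≈ 21.195.

t_X ≈ 21.195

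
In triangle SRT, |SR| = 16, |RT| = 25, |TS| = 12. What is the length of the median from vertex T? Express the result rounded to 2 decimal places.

Median from T: ½√(2·|RT|² + 2·|TS|² − |SR|²) ≈ 17.903.

17.90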